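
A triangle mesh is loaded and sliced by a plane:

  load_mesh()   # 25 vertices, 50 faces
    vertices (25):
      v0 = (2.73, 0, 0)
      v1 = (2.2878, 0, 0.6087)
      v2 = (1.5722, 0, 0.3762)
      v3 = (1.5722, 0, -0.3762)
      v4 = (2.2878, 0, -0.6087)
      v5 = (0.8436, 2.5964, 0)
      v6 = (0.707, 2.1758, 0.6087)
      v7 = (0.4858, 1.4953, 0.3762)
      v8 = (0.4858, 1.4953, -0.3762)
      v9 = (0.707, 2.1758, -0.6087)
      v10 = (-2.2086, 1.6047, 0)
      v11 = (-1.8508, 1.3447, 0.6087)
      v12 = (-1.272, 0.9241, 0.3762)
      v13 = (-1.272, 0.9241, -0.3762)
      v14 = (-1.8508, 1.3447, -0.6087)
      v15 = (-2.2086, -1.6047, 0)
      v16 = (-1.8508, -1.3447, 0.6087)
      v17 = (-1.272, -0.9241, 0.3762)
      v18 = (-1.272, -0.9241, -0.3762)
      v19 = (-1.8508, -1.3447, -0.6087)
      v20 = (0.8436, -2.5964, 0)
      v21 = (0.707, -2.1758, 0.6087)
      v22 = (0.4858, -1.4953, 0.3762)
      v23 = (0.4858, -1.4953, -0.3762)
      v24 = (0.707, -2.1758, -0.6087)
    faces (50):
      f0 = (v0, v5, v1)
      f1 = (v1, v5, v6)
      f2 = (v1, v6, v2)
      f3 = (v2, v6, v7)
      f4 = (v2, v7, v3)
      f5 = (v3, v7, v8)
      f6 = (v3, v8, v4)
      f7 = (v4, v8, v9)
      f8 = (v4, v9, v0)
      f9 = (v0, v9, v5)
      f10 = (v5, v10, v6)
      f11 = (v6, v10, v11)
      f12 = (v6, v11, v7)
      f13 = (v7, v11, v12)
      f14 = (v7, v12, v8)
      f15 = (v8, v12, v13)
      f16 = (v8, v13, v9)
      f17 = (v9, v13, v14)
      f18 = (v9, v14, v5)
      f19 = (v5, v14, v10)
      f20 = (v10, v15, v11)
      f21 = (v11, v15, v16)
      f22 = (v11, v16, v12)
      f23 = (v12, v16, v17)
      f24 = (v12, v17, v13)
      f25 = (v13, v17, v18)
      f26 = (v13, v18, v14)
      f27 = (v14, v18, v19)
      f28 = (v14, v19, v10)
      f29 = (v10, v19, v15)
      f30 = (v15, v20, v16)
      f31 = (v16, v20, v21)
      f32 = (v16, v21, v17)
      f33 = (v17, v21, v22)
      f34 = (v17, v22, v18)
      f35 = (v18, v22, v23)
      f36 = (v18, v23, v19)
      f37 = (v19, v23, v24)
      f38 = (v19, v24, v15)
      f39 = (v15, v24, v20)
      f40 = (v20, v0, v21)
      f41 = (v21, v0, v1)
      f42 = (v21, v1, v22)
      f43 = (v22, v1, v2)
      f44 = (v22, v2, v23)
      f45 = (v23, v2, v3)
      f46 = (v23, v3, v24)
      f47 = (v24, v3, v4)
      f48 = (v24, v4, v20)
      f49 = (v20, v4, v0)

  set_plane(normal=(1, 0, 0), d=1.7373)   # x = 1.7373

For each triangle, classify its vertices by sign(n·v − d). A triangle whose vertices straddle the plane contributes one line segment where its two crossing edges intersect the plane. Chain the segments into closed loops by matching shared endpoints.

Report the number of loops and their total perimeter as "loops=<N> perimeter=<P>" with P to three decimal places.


Straddling triangles (14 of 50):
  (v0,v5,v1) [+-+] → (1.7373, 1.36633, 0)–(1.7373, 0.989695, 0.376676)  len=0.5327
  (v1,v5,v6) [+--] → (1.7373, 0.989695, 0.376676)–(1.7373, 0.757704, 0.6087)  len=0.3281
  (v1,v6,v2) [+--] → (1.7373, 0.757704, 0.6087)–(1.7373, 0, 0.429841)  len=0.7785
  (v3,v8,v4) [--+] → (1.7373, 0.456805, -0.537673)–(1.7373, 0, -0.429841)  len=0.4694
  (v4,v8,v9) [+--] → (1.7373, 0.456805, -0.537673)–(1.7373, 0.757704, -0.6087)  len=0.3092
  (v4,v9,v0) [+-+] → (1.7373, 0.757704, -0.6087)–(1.7373, 1.06768, -0.298693)  len=0.4384
  (v0,v9,v5) [+--] → (1.7373, 1.06768, -0.298693)–(1.7373, 1.36633, 0)  len=0.4224
  (v20,v0,v21) [-+-] → (1.7373, -1.36633, 0)–(1.7373, -1.06768, 0.298693)  len=0.4224
  (v21,v0,v1) [-++] → (1.7373, -1.06768, 0.298693)–(1.7373, -0.757704, 0.6087)  len=0.4384
  (v21,v1,v22) [-+-] → (1.7373, -0.757704, 0.6087)–(1.7373, -0.456805, 0.537673)  len=0.3092
  (v22,v1,v2) [-+-] → (1.7373, -0.456805, 0.537673)–(1.7373, 0, 0.429841)  len=0.4694
  (v24,v3,v4) [--+] → (1.7373, 0, -0.429841)–(1.7373, -0.757704, -0.6087)  len=0.7785
  (v24,v4,v20) [-+-] → (1.7373, -0.757704, -0.6087)–(1.7373, -0.989695, -0.376676)  len=0.3281
  (v20,v4,v0) [-++] → (1.7373, -0.989695, -0.376676)–(1.7373, -1.36633, 0)  len=0.5327

Chained into 1 loop(s):
  loop 1: 14 segments, perimeter = 6.5572
Total perimeter = 6.557

loops=1 perimeter=6.557


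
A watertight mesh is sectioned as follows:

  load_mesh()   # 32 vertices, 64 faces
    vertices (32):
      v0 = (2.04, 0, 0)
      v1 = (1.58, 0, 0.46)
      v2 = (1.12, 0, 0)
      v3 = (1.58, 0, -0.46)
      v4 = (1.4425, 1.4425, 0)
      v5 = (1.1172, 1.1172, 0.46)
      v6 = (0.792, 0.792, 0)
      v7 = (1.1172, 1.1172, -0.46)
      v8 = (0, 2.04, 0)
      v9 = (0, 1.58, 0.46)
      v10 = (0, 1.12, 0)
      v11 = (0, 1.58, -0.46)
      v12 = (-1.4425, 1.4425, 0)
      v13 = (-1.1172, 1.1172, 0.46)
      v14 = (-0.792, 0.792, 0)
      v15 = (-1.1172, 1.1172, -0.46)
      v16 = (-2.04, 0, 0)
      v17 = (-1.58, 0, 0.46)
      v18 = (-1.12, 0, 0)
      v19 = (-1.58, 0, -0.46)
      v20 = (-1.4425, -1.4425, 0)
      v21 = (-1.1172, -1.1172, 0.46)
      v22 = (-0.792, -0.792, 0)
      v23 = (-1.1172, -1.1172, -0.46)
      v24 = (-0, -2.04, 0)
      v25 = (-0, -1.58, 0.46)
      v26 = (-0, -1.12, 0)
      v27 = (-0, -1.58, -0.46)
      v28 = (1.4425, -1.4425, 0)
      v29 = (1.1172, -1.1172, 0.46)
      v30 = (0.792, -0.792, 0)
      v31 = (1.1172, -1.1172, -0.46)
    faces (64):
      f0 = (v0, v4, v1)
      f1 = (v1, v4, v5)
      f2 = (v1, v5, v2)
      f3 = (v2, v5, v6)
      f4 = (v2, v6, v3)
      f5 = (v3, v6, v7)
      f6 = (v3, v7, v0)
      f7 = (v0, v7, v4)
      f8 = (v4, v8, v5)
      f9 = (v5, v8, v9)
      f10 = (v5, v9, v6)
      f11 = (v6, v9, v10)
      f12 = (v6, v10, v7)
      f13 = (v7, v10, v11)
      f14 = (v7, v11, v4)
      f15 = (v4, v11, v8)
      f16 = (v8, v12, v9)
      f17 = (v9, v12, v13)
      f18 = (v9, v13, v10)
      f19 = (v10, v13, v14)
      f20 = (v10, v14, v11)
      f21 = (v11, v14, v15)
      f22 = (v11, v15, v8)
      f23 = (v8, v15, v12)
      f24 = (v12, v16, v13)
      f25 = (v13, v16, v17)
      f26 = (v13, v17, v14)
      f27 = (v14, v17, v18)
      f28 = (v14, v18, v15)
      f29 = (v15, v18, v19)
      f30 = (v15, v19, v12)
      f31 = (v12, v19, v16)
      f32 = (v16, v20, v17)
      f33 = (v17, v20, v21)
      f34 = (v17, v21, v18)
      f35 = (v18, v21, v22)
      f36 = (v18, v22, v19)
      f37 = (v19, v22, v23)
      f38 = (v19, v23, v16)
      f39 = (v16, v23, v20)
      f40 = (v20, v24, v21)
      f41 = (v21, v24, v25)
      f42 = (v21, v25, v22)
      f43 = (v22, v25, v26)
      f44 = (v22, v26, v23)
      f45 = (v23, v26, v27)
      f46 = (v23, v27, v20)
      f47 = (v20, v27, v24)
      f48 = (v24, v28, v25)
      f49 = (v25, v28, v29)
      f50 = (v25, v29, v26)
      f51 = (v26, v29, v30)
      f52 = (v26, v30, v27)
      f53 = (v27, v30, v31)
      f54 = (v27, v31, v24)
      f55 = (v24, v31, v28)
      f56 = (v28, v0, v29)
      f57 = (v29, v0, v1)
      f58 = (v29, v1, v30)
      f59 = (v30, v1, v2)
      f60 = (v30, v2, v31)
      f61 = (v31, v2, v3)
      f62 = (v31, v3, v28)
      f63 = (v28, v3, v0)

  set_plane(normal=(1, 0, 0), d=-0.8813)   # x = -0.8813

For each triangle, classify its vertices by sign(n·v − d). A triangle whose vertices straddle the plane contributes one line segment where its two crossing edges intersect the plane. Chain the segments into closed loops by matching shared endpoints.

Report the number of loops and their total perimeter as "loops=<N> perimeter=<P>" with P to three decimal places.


Straddling triangles (20 of 64):
  (v8,v12,v9) [+-+] → (-0.8813, 1.67496, 0)–(-0.8813, 1.49599, 0.178962)  len=0.2531
  (v9,v12,v13) [+--] → (-0.8813, 1.49599, 0.178962)–(-0.8813, 1.21492, 0.46)  len=0.3975
  (v9,v13,v10) [+-+] → (-0.8813, 1.21492, 0.46)–(-0.8813, 1.11779, 0.36287)  len=0.1374
  (v10,v13,v14) [+-+] → (-0.8813, 1.11779, 0.36287)–(-0.8813, 0.8813, 0.126316)  len=0.3345
  (v11,v14,v15) [++-] → (-0.8813, 0.8813, -0.126316)–(-0.8813, 1.21492, -0.46)  len=0.4719
  (v11,v15,v8) [+-+] → (-0.8813, 1.21492, -0.46)–(-0.8813, 1.31205, -0.36287)  len=0.1374
  (v8,v15,v12) [+--] → (-0.8813, 1.31205, -0.36287)–(-0.8813, 1.67496, 0)  len=0.5132
  (v13,v17,v14) [--+] → (-0.8813, 0.702247, 0.0521294)–(-0.8813, 0.8813, 0.126316)  len=0.1938
  (v14,v17,v18) [+--] → (-0.8813, 0.702247, 0.0521294)–(-0.8813, 0.576373, 0)  len=0.1362
  (v14,v18,v15) [+--] → (-0.8813, 0.576373, 0)–(-0.8813, 0.8813, -0.126316)  len=0.3301
  (v18,v21,v22) [--+] → (-0.8813, -0.8813, 0.126316)–(-0.8813, -0.576373, 0)  len=0.3301
  (v18,v22,v19) [-+-] → (-0.8813, -0.576373, 0)–(-0.8813, -0.702247, -0.0521294)  len=0.1362
  (v19,v22,v23) [-+-] → (-0.8813, -0.702247, -0.0521294)–(-0.8813, -0.8813, -0.126316)  len=0.1938
  (v20,v24,v21) [-+-] → (-0.8813, -1.67496, 0)–(-0.8813, -1.31205, 0.36287)  len=0.5132
  (v21,v24,v25) [-++] → (-0.8813, -1.31205, 0.36287)–(-0.8813, -1.21492, 0.46)  len=0.1374
  (v21,v25,v22) [-++] → (-0.8813, -1.21492, 0.46)–(-0.8813, -0.8813, 0.126316)  len=0.4719
  (v22,v26,v23) [++-] → (-0.8813, -1.11779, -0.36287)–(-0.8813, -0.8813, -0.126316)  len=0.3345
  (v23,v26,v27) [-++] → (-0.8813, -1.11779, -0.36287)–(-0.8813, -1.21492, -0.46)  len=0.1374
  (v23,v27,v20) [-+-] → (-0.8813, -1.21492, -0.46)–(-0.8813, -1.49599, -0.178962)  len=0.3975
  (v20,v27,v24) [-++] → (-0.8813, -1.49599, -0.178962)–(-0.8813, -1.67496, 0)  len=0.2531

Chained into 2 loop(s):
  loop 1: 10 segments, perimeter = 2.9049
  loop 2: 10 segments, perimeter = 2.9049
Total perimeter = 5.810

loops=2 perimeter=5.810


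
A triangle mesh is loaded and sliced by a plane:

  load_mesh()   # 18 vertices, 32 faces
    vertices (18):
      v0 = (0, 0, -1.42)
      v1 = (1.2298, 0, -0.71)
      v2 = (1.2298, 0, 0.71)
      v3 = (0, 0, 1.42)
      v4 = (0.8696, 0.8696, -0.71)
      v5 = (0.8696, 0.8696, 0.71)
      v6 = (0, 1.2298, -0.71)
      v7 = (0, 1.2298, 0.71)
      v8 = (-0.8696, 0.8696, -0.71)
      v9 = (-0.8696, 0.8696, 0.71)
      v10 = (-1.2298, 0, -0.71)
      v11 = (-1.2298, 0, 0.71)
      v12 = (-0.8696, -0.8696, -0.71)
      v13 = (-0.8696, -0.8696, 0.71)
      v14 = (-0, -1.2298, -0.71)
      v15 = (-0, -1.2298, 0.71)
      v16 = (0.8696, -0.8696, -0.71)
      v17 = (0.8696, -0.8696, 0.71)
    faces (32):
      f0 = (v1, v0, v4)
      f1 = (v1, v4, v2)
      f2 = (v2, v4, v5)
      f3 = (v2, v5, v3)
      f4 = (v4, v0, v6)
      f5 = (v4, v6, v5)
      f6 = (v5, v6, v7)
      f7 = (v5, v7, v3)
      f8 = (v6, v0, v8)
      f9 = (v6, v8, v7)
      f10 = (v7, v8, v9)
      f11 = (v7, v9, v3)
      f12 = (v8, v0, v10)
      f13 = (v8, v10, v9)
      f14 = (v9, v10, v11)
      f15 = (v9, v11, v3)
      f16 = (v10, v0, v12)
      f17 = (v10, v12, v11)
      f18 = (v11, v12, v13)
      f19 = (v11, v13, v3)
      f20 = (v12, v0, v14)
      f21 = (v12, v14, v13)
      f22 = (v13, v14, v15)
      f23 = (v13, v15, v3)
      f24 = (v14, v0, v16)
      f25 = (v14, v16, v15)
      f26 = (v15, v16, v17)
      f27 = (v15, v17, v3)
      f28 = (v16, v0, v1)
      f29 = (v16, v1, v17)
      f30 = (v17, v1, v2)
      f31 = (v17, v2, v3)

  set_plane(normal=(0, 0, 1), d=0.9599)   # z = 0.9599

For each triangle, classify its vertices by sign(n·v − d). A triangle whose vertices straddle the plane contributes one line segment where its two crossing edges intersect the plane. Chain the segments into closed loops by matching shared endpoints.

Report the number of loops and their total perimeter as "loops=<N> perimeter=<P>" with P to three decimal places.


Straddling triangles (8 of 32):
  (v2,v5,v3) [--+] → (0.563525, 0.563525, 0.9599)–(0.796945, 0, 0.9599)  len=0.6100
  (v5,v7,v3) [--+] → (0, 0.796945, 0.9599)–(0.563525, 0.563525, 0.9599)  len=0.6100
  (v7,v9,v3) [--+] → (-0.563525, 0.563525, 0.9599)–(0, 0.796945, 0.9599)  len=0.6100
  (v9,v11,v3) [--+] → (-0.796945, 0, 0.9599)–(-0.563525, 0.563525, 0.9599)  len=0.6100
  (v11,v13,v3) [--+] → (-0.563525, -0.563525, 0.9599)–(-0.796945, 0, 0.9599)  len=0.6100
  (v13,v15,v3) [--+] → (0, -0.796945, 0.9599)–(-0.563525, -0.563525, 0.9599)  len=0.6100
  (v15,v17,v3) [--+] → (0.563525, -0.563525, 0.9599)–(0, -0.796945, 0.9599)  len=0.6100
  (v17,v2,v3) [--+] → (0.796945, 0, 0.9599)–(0.563525, -0.563525, 0.9599)  len=0.6100

Chained into 1 loop(s):
  loop 1: 8 segments, perimeter = 4.8796
Total perimeter = 4.880

loops=1 perimeter=4.880


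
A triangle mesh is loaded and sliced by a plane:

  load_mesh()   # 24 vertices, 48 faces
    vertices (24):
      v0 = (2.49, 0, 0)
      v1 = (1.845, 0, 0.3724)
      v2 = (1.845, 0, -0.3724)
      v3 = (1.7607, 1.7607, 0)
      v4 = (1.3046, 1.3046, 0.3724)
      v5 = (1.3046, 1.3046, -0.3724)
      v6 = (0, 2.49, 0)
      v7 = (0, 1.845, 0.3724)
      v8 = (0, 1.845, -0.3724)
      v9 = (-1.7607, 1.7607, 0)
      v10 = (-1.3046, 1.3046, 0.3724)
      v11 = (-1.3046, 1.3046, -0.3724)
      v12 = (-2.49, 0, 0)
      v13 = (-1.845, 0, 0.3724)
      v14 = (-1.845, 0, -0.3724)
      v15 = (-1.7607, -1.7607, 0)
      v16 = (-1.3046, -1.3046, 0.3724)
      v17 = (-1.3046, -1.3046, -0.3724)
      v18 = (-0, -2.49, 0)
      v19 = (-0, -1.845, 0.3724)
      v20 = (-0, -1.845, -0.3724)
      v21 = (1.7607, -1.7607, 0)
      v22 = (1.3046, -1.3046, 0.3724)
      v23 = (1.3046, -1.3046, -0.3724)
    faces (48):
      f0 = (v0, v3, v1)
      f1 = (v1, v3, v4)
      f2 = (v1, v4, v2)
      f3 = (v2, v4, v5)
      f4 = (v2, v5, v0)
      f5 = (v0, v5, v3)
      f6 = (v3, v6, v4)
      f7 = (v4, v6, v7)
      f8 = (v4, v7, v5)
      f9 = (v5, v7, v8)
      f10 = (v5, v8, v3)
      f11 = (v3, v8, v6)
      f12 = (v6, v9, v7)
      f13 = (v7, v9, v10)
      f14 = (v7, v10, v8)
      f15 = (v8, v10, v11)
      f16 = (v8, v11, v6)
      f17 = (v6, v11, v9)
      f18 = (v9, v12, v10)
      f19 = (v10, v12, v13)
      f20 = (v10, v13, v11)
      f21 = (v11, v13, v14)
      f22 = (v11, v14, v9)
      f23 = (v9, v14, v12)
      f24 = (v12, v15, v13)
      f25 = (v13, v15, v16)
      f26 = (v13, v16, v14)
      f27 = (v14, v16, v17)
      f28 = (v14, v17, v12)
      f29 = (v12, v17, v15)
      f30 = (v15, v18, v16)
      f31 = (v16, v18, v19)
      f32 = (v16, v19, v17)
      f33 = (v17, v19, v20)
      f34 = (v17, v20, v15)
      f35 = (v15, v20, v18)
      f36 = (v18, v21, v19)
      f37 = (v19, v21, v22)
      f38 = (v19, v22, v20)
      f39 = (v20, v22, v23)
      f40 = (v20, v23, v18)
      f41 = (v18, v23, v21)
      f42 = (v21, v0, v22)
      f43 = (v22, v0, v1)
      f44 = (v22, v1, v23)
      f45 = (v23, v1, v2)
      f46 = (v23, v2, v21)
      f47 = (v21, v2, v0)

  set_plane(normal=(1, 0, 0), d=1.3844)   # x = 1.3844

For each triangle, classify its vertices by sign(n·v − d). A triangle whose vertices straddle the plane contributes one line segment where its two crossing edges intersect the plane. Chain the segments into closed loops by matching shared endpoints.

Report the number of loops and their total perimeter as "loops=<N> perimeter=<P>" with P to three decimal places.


loops=2 perimeter=5.068

Straddling triangles (16 of 48):
  (v1,v3,v4) [++-] → (1.3844, 1.3844, 0.307244)–(1.3844, 1.11195, 0.3724)  len=0.2801
  (v1,v4,v2) [+-+] → (1.3844, 1.11195, 0.3724)–(1.3844, 1.11195, 0.262417)  len=0.1100
  (v2,v4,v5) [+--] → (1.3844, 1.11195, 0.262417)–(1.3844, 1.11195, -0.3724)  len=0.6348
  (v2,v5,v0) [+-+] → (1.3844, 1.11195, -0.3724)–(1.3844, 1.21678, -0.34733)  len=0.1078
  (v0,v5,v3) [+-+] → (1.3844, 1.21678, -0.34733)–(1.3844, 1.3844, -0.307244)  len=0.1724
  (v3,v6,v4) [+--] → (1.3844, 1.91657, 0)–(1.3844, 1.3844, 0.307244)  len=0.6145
  (v5,v8,v3) [--+] → (1.3844, 1.77872, -0.07959)–(1.3844, 1.3844, -0.307244)  len=0.4553
  (v3,v8,v6) [+--] → (1.3844, 1.77872, -0.07959)–(1.3844, 1.91657, 0)  len=0.1592
  (v18,v21,v19) [-+-] → (1.3844, -1.91657, 0)–(1.3844, -1.77872, 0.07959)  len=0.1592
  (v19,v21,v22) [-+-] → (1.3844, -1.77872, 0.07959)–(1.3844, -1.3844, 0.307244)  len=0.4553
  (v18,v23,v21) [--+] → (1.3844, -1.3844, -0.307244)–(1.3844, -1.91657, 0)  len=0.6145
  (v21,v0,v22) [++-] → (1.3844, -1.21678, 0.34733)–(1.3844, -1.3844, 0.307244)  len=0.1724
  (v22,v0,v1) [-++] → (1.3844, -1.21678, 0.34733)–(1.3844, -1.11195, 0.3724)  len=0.1078
  (v22,v1,v23) [-+-] → (1.3844, -1.11195, 0.3724)–(1.3844, -1.11195, -0.262417)  len=0.6348
  (v23,v1,v2) [-++] → (1.3844, -1.11195, -0.262417)–(1.3844, -1.11195, -0.3724)  len=0.1100
  (v23,v2,v21) [-++] → (1.3844, -1.11195, -0.3724)–(1.3844, -1.3844, -0.307244)  len=0.2801

Chained into 2 loop(s):
  loop 1: 8 segments, perimeter = 2.5340
  loop 2: 8 segments, perimeter = 2.5340
Total perimeter = 5.068


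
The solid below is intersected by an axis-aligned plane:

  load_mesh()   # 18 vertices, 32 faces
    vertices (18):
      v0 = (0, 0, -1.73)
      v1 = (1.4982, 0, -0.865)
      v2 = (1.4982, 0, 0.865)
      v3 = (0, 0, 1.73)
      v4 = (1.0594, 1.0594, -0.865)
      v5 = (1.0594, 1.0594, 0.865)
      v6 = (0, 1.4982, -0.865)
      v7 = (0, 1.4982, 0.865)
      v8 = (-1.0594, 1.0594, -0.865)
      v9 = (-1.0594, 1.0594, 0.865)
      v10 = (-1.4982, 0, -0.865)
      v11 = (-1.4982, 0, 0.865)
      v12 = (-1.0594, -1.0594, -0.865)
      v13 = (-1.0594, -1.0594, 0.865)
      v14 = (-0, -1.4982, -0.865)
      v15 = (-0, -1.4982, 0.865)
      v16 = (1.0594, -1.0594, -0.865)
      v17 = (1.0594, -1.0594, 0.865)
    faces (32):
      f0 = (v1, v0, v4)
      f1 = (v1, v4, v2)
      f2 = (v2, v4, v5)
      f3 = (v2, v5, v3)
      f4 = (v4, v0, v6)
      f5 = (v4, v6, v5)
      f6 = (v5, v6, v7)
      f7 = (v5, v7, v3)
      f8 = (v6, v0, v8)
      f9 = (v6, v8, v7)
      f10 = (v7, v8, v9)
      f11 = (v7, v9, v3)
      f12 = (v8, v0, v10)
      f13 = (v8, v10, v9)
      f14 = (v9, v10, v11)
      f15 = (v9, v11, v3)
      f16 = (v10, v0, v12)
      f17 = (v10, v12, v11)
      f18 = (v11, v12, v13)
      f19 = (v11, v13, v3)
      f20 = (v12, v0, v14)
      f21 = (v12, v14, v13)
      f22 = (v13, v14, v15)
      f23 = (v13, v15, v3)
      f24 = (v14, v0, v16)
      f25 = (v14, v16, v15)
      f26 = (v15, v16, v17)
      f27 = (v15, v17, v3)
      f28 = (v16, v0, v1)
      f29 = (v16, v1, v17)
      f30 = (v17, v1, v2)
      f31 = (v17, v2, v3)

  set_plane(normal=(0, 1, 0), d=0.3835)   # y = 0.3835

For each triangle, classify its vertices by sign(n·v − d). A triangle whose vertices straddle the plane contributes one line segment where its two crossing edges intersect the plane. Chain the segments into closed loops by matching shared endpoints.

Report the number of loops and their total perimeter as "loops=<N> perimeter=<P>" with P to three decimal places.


loops=1 perimeter=9.452

Straddling triangles (12 of 32):
  (v1,v0,v4) [--+] → (0.3835, 0.3835, -1.41687)–(1.33936, 0.3835, -0.865)  len=1.1037
  (v1,v4,v2) [-+-] → (1.33936, 0.3835, -0.865)–(1.33936, 0.3835, 0.238745)  len=1.1037
  (v2,v4,v5) [-++] → (1.33936, 0.3835, 0.238745)–(1.33936, 0.3835, 0.865)  len=0.6263
  (v2,v5,v3) [-+-] → (1.33936, 0.3835, 0.865)–(0.3835, 0.3835, 1.41687)  len=1.1037
  (v4,v0,v6) [+-+] → (0.3835, 0.3835, -1.41687)–(0, 0.3835, -1.50858)  len=0.3943
  (v5,v7,v3) [++-] → (0, 0.3835, 1.50858)–(0.3835, 0.3835, 1.41687)  len=0.3943
  (v6,v0,v8) [+-+] → (0, 0.3835, -1.50858)–(-0.3835, 0.3835, -1.41687)  len=0.3943
  (v7,v9,v3) [++-] → (-0.3835, 0.3835, 1.41687)–(0, 0.3835, 1.50858)  len=0.3943
  (v8,v0,v10) [+--] → (-0.3835, 0.3835, -1.41687)–(-1.33936, 0.3835, -0.865)  len=1.1037
  (v8,v10,v9) [+-+] → (-1.33936, 0.3835, -0.865)–(-1.33936, 0.3835, -0.238745)  len=0.6263
  (v9,v10,v11) [+--] → (-1.33936, 0.3835, -0.238745)–(-1.33936, 0.3835, 0.865)  len=1.1037
  (v9,v11,v3) [+--] → (-1.33936, 0.3835, 0.865)–(-0.3835, 0.3835, 1.41687)  len=1.1037

Chained into 1 loop(s):
  loop 1: 12 segments, perimeter = 9.4522
Total perimeter = 9.452


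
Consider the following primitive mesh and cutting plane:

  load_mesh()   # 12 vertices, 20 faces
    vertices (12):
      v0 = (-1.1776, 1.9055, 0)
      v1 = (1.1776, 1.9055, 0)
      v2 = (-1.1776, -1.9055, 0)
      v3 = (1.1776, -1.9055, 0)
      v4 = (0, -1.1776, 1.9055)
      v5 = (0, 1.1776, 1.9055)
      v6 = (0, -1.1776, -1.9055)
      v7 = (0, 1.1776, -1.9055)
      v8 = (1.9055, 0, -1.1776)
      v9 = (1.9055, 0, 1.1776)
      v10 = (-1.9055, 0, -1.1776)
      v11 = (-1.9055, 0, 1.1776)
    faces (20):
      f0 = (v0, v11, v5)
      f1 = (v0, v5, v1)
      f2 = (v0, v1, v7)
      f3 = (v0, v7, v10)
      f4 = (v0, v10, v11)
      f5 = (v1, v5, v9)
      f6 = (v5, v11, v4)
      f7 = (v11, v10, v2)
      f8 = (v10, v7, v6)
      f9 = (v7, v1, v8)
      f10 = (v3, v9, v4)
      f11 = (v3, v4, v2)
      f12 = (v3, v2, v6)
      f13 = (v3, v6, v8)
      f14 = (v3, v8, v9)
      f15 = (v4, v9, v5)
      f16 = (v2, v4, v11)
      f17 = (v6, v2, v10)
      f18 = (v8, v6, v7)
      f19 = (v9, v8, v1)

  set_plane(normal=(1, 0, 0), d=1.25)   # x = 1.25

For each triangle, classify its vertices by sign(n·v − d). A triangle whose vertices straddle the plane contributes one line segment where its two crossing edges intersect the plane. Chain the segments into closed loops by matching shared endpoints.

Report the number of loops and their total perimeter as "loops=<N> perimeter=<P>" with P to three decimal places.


loops=1 perimeter=9.504

Straddling triangles (8 of 20):
  (v1,v5,v9) [--+] → (1.25, 0.405099, 1.428)–(1.25, 1.71597, 0.117129)  len=1.8539
  (v7,v1,v8) [--+] → (1.25, 1.71597, -0.117129)–(1.25, 0.405099, -1.428)  len=1.8539
  (v3,v9,v4) [-+-] → (1.25, -1.71597, 0.117129)–(1.25, -0.405099, 1.428)  len=1.8539
  (v3,v6,v8) [--+] → (1.25, -0.405099, -1.428)–(1.25, -1.71597, -0.117129)  len=1.8539
  (v3,v8,v9) [-++] → (1.25, -1.71597, -0.117129)–(1.25, -1.71597, 0.117129)  len=0.2343
  (v4,v9,v5) [-+-] → (1.25, -0.405099, 1.428)–(1.25, 0.405099, 1.428)  len=0.8102
  (v8,v6,v7) [+--] → (1.25, -0.405099, -1.428)–(1.25, 0.405099, -1.428)  len=0.8102
  (v9,v8,v1) [++-] → (1.25, 1.71597, -0.117129)–(1.25, 1.71597, 0.117129)  len=0.2343

Chained into 1 loop(s):
  loop 1: 8 segments, perimeter = 9.5043
Total perimeter = 9.504


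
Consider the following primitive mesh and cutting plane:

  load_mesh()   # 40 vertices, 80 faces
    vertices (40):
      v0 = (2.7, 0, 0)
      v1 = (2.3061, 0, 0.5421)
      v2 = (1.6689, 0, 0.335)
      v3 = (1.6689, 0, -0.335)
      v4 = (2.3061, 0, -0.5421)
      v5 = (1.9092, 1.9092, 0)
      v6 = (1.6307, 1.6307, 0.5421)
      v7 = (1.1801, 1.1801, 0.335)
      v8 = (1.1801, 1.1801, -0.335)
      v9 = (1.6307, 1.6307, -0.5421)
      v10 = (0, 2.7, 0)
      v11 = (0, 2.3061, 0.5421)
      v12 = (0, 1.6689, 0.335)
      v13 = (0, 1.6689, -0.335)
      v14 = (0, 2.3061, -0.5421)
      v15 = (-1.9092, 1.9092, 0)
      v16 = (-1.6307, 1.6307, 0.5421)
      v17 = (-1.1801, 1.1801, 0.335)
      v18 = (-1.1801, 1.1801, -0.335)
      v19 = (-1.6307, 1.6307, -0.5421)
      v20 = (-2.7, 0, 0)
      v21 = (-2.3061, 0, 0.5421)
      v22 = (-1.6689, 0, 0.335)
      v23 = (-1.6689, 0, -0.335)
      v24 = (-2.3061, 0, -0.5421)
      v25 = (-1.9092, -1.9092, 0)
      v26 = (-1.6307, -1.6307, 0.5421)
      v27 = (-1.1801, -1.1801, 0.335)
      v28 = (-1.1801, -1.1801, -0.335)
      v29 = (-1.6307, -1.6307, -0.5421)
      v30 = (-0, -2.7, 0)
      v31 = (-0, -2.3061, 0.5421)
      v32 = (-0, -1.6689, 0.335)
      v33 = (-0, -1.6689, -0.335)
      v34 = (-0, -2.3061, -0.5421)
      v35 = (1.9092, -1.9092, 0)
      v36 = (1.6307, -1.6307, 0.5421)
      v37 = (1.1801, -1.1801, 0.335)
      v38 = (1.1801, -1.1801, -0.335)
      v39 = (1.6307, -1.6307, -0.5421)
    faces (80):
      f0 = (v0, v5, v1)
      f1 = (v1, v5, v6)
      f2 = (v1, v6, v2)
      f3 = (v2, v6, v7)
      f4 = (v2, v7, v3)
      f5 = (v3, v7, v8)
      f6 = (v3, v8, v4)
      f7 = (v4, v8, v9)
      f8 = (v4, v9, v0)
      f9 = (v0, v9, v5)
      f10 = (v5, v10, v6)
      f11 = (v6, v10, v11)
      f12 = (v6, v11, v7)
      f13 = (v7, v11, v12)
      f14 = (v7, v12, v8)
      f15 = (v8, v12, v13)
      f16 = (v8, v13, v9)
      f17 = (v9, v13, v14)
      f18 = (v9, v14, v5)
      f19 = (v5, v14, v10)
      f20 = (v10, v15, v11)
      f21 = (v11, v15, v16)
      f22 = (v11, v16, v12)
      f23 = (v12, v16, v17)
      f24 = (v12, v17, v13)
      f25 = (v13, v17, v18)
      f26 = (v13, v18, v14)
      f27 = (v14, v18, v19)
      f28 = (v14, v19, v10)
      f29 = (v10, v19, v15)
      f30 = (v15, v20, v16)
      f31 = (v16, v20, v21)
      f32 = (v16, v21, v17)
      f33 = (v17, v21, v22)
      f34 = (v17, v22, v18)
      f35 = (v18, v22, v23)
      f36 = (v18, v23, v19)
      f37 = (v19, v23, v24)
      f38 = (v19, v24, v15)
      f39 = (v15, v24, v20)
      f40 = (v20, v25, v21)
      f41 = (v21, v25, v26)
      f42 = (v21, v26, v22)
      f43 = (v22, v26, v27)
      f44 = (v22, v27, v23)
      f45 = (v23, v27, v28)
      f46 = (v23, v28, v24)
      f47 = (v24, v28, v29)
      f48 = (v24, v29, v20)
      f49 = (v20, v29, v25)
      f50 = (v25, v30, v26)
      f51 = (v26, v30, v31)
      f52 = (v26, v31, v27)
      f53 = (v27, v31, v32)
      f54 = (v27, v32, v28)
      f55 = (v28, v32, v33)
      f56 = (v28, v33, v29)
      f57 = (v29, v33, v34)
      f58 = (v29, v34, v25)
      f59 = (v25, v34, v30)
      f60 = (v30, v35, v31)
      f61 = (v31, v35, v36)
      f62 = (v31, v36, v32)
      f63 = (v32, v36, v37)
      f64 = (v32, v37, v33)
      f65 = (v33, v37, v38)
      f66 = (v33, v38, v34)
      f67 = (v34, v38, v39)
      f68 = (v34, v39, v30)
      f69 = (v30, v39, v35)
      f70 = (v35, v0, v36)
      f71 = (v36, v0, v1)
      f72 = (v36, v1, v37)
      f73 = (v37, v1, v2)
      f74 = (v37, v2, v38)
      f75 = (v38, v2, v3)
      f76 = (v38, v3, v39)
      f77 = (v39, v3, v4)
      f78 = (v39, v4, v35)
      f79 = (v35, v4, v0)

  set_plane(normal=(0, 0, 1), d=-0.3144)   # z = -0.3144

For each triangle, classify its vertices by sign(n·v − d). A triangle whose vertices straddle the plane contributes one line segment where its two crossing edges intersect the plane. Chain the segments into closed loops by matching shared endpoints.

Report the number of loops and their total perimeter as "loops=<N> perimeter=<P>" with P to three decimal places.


loops=2 perimeter=25.352

Straddling triangles (32 of 80):
  (v2,v7,v3) [++-] → (1.65387, 0.0362837, -0.3144)–(1.6689, 0, -0.3144)  len=0.0393
  (v3,v7,v8) [-+-] → (1.65387, 0.0362837, -0.3144)–(1.1801, 1.1801, -0.3144)  len=1.2381
  (v4,v9,v0) [--+] → (2.07984, 0.945752, -0.3144)–(2.47155, 0, -0.3144)  len=1.0237
  (v0,v9,v5) [+-+] → (2.07984, 0.945752, -0.3144)–(1.74768, 1.74768, -0.3144)  len=0.8680
  (v7,v12,v8) [++-] → (1.14382, 1.19513, -0.3144)–(1.1801, 1.1801, -0.3144)  len=0.0393
  (v8,v12,v13) [-+-] → (1.14382, 1.19513, -0.3144)–(0, 1.6689, -0.3144)  len=1.2381
  (v9,v14,v5) [--+] → (0.801927, 2.13939, -0.3144)–(1.74768, 1.74768, -0.3144)  len=1.0237
  (v5,v14,v10) [+-+] → (0.801927, 2.13939, -0.3144)–(0, 2.47155, -0.3144)  len=0.8680
  (v12,v17,v13) [++-] → (-0.0362837, 1.65387, -0.3144)–(0, 1.6689, -0.3144)  len=0.0393
  (v13,v17,v18) [-+-] → (-0.0362837, 1.65387, -0.3144)–(-1.1801, 1.1801, -0.3144)  len=1.2381
  (v14,v19,v10) [--+] → (-0.945752, 2.07984, -0.3144)–(0, 2.47155, -0.3144)  len=1.0237
  (v10,v19,v15) [+-+] → (-0.945752, 2.07984, -0.3144)–(-1.74768, 1.74768, -0.3144)  len=0.8680
  (v17,v22,v18) [++-] → (-1.19513, 1.14382, -0.3144)–(-1.1801, 1.1801, -0.3144)  len=0.0393
  (v18,v22,v23) [-+-] → (-1.19513, 1.14382, -0.3144)–(-1.6689, 0, -0.3144)  len=1.2381
  (v19,v24,v15) [--+] → (-2.13939, 0.801927, -0.3144)–(-1.74768, 1.74768, -0.3144)  len=1.0237
  (v15,v24,v20) [+-+] → (-2.13939, 0.801927, -0.3144)–(-2.47155, 0, -0.3144)  len=0.8680
  (v22,v27,v23) [++-] → (-1.65387, -0.0362837, -0.3144)–(-1.6689, 0, -0.3144)  len=0.0393
  (v23,v27,v28) [-+-] → (-1.65387, -0.0362837, -0.3144)–(-1.1801, -1.1801, -0.3144)  len=1.2381
  (v24,v29,v20) [--+] → (-2.07984, -0.945752, -0.3144)–(-2.47155, 0, -0.3144)  len=1.0237
  (v20,v29,v25) [+-+] → (-2.07984, -0.945752, -0.3144)–(-1.74768, -1.74768, -0.3144)  len=0.8680
  (v27,v32,v28) [++-] → (-1.14382, -1.19513, -0.3144)–(-1.1801, -1.1801, -0.3144)  len=0.0393
  (v28,v32,v33) [-+-] → (-1.14382, -1.19513, -0.3144)–(0, -1.6689, -0.3144)  len=1.2381
  (v29,v34,v25) [--+] → (-0.801927, -2.13939, -0.3144)–(-1.74768, -1.74768, -0.3144)  len=1.0237
  (v25,v34,v30) [+-+] → (-0.801927, -2.13939, -0.3144)–(0, -2.47155, -0.3144)  len=0.8680
  (v32,v37,v33) [++-] → (0.0362837, -1.65387, -0.3144)–(0, -1.6689, -0.3144)  len=0.0393
  (v33,v37,v38) [-+-] → (0.0362837, -1.65387, -0.3144)–(1.1801, -1.1801, -0.3144)  len=1.2381
  (v34,v39,v30) [--+] → (0.945752, -2.07984, -0.3144)–(0, -2.47155, -0.3144)  len=1.0237
  (v30,v39,v35) [+-+] → (0.945752, -2.07984, -0.3144)–(1.74768, -1.74768, -0.3144)  len=0.8680
  (v37,v2,v38) [++-] → (1.19513, -1.14382, -0.3144)–(1.1801, -1.1801, -0.3144)  len=0.0393
  (v38,v2,v3) [-+-] → (1.19513, -1.14382, -0.3144)–(1.6689, 0, -0.3144)  len=1.2381
  (v39,v4,v35) [--+] → (2.13939, -0.801927, -0.3144)–(1.74768, -1.74768, -0.3144)  len=1.0237
  (v35,v4,v0) [+-+] → (2.13939, -0.801927, -0.3144)–(2.47155, 0, -0.3144)  len=0.8680

Chained into 2 loop(s):
  loop 1: 16 segments, perimeter = 10.2186
  loop 2: 16 segments, perimeter = 15.1333
Total perimeter = 25.352


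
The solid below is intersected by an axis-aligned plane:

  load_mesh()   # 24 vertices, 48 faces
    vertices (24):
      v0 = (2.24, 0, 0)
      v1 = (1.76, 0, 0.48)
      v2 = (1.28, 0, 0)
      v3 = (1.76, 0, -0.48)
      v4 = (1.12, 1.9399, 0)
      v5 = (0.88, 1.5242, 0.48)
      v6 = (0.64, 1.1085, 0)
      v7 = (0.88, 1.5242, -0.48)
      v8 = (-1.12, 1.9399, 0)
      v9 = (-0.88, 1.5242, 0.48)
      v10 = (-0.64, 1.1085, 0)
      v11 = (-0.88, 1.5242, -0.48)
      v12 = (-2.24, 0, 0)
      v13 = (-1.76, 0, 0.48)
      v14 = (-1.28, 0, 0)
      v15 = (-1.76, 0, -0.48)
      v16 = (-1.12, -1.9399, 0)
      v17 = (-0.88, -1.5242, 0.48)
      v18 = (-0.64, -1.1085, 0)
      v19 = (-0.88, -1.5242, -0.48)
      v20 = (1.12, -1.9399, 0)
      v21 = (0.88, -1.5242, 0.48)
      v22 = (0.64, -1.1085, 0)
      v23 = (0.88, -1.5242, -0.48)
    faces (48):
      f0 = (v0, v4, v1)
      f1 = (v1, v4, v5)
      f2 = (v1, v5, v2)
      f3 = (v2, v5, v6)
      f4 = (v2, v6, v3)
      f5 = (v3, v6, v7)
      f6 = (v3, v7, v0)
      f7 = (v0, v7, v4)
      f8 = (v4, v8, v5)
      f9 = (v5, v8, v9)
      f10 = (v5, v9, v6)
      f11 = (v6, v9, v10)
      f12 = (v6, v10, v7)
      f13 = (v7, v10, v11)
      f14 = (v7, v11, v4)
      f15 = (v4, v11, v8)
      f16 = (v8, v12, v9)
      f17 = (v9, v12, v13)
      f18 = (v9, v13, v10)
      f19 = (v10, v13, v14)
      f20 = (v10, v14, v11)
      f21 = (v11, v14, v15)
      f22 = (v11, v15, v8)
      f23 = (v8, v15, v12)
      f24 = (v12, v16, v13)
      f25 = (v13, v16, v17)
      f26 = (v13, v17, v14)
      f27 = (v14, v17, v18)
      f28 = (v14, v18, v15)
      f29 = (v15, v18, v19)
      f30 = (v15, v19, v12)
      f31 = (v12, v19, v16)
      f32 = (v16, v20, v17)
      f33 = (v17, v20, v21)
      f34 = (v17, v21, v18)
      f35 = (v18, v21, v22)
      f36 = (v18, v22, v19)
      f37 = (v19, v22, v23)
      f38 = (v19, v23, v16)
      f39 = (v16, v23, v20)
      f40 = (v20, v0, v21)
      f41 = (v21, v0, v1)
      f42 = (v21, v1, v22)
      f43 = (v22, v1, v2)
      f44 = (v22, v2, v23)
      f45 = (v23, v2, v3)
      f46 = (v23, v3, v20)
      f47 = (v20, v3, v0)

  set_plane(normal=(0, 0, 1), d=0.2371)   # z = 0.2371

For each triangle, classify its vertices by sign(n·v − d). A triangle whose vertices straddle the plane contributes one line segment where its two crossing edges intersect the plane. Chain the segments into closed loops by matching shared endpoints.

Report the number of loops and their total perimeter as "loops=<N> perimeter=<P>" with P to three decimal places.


loops=2 perimeter=21.120

Straddling triangles (24 of 48):
  (v0,v4,v1) [--+] → (1.43613, 0.98167, 0.2371)–(2.0029, 0, 0.2371)  len=1.1335
  (v1,v4,v5) [+-+] → (1.43613, 0.98167, 0.2371)–(1.00145, 1.73456, 0.2371)  len=0.8694
  (v1,v5,v2) [++-] → (1.08242, 0.752891, 0.2371)–(1.5171, 0, 0.2371)  len=0.8694
  (v2,v5,v6) [-+-] → (1.08242, 0.752891, 0.2371)–(0.75855, 1.31384, 0.2371)  len=0.6477
  (v4,v8,v5) [--+] → (-0.132083, 1.73456, 0.2371)–(1.00145, 1.73456, 0.2371)  len=1.1335
  (v5,v8,v9) [+-+] → (-0.132083, 1.73456, 0.2371)–(-1.00145, 1.73456, 0.2371)  len=0.8694
  (v5,v9,v6) [++-] → (-0.110817, 1.31384, 0.2371)–(0.75855, 1.31384, 0.2371)  len=0.8694
  (v6,v9,v10) [-+-] → (-0.110817, 1.31384, 0.2371)–(-0.75855, 1.31384, 0.2371)  len=0.6477
  (v8,v12,v9) [--+] → (-1.56822, 0.752891, 0.2371)–(-1.00145, 1.73456, 0.2371)  len=1.1335
  (v9,v12,v13) [+-+] → (-1.56822, 0.752891, 0.2371)–(-2.0029, 0, 0.2371)  len=0.8694
  (v9,v13,v10) [++-] → (-1.19323, 0.560947, 0.2371)–(-0.75855, 1.31384, 0.2371)  len=0.8694
  (v10,v13,v14) [-+-] → (-1.19323, 0.560947, 0.2371)–(-1.5171, 0, 0.2371)  len=0.6477
  (v12,v16,v13) [--+] → (-1.43613, -0.98167, 0.2371)–(-2.0029, 0, 0.2371)  len=1.1335
  (v13,v16,v17) [+-+] → (-1.43613, -0.98167, 0.2371)–(-1.00145, -1.73456, 0.2371)  len=0.8694
  (v13,v17,v14) [++-] → (-1.08242, -0.752891, 0.2371)–(-1.5171, 0, 0.2371)  len=0.8694
  (v14,v17,v18) [-+-] → (-1.08242, -0.752891, 0.2371)–(-0.75855, -1.31384, 0.2371)  len=0.6477
  (v16,v20,v17) [--+] → (0.132083, -1.73456, 0.2371)–(-1.00145, -1.73456, 0.2371)  len=1.1335
  (v17,v20,v21) [+-+] → (0.132083, -1.73456, 0.2371)–(1.00145, -1.73456, 0.2371)  len=0.8694
  (v17,v21,v18) [++-] → (0.110817, -1.31384, 0.2371)–(-0.75855, -1.31384, 0.2371)  len=0.8694
  (v18,v21,v22) [-+-] → (0.110817, -1.31384, 0.2371)–(0.75855, -1.31384, 0.2371)  len=0.6477
  (v20,v0,v21) [--+] → (1.56822, -0.752891, 0.2371)–(1.00145, -1.73456, 0.2371)  len=1.1335
  (v21,v0,v1) [+-+] → (1.56822, -0.752891, 0.2371)–(2.0029, 0, 0.2371)  len=0.8694
  (v21,v1,v22) [++-] → (1.19323, -0.560947, 0.2371)–(0.75855, -1.31384, 0.2371)  len=0.8694
  (v22,v1,v2) [-+-] → (1.19323, -0.560947, 0.2371)–(1.5171, 0, 0.2371)  len=0.6477

Chained into 2 loop(s):
  loop 1: 12 segments, perimeter = 12.0174
  loop 2: 12 segments, perimeter = 9.1026
Total perimeter = 21.120


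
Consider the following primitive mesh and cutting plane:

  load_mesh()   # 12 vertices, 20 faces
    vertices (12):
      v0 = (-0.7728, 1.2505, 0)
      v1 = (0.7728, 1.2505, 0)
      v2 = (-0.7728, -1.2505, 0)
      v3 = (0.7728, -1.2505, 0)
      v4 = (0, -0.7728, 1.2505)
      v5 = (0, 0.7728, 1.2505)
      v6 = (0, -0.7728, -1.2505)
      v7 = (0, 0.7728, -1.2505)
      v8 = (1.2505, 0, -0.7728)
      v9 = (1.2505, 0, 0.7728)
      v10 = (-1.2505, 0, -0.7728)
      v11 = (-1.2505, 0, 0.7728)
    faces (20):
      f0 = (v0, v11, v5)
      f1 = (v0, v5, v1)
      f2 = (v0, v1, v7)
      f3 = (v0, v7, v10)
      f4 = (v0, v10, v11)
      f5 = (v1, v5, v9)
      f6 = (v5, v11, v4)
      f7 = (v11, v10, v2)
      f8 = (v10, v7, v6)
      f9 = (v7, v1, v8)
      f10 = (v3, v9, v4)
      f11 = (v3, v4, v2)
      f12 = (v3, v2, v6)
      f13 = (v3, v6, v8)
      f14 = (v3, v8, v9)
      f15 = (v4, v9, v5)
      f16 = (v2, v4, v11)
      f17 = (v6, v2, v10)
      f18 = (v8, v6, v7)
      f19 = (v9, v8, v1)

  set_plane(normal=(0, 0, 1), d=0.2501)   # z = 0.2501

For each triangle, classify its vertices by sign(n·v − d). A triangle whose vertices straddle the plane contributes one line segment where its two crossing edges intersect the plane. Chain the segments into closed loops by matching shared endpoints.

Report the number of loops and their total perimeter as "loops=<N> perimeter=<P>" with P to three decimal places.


Straddling triangles (10 of 20):
  (v0,v11,v5) [-++] → (-0.927397, 0.845803, 0.2501)–(-0.61824, 1.15496, 0.2501)  len=0.4372
  (v0,v5,v1) [-+-] → (-0.61824, 1.15496, 0.2501)–(0.61824, 1.15496, 0.2501)  len=1.2365
  (v0,v10,v11) [--+] → (-1.2505, 0, 0.2501)–(-0.927397, 0.845803, 0.2501)  len=0.9054
  (v1,v5,v9) [-++] → (0.61824, 1.15496, 0.2501)–(0.927397, 0.845803, 0.2501)  len=0.4372
  (v11,v10,v2) [+--] → (-1.2505, 0, 0.2501)–(-0.927397, -0.845803, 0.2501)  len=0.9054
  (v3,v9,v4) [-++] → (0.927397, -0.845803, 0.2501)–(0.61824, -1.15496, 0.2501)  len=0.4372
  (v3,v4,v2) [-+-] → (0.61824, -1.15496, 0.2501)–(-0.61824, -1.15496, 0.2501)  len=1.2365
  (v3,v8,v9) [--+] → (1.2505, 0, 0.2501)–(0.927397, -0.845803, 0.2501)  len=0.9054
  (v2,v4,v11) [-++] → (-0.61824, -1.15496, 0.2501)–(-0.927397, -0.845803, 0.2501)  len=0.4372
  (v9,v8,v1) [+--] → (1.2505, 0, 0.2501)–(0.927397, 0.845803, 0.2501)  len=0.9054

Chained into 1 loop(s):
  loop 1: 10 segments, perimeter = 7.8435
Total perimeter = 7.843

loops=1 perimeter=7.843


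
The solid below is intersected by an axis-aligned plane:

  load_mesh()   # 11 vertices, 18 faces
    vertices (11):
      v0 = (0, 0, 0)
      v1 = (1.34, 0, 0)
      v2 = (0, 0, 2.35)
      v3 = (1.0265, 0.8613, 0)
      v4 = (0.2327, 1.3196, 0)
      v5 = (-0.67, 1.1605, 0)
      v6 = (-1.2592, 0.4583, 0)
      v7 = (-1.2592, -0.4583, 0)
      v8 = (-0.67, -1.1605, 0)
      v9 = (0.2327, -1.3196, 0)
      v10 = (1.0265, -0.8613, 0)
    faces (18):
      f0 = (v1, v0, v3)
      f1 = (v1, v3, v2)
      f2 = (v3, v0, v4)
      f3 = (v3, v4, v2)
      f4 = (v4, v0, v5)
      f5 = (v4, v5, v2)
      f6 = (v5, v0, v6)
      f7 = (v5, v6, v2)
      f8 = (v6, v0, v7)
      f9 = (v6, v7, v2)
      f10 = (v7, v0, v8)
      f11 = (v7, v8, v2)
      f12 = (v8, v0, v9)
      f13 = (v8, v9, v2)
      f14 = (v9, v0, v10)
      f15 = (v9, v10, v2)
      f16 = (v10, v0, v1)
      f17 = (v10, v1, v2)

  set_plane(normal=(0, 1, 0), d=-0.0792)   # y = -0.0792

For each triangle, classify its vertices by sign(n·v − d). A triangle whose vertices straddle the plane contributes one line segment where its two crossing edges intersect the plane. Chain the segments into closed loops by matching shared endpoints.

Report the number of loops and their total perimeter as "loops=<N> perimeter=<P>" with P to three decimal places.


Straddling triangles (10 of 18):
  (v6,v0,v7) [++-] → (-0.217606, -0.0792, 0)–(-1.2592, -0.0792, 0)  len=1.0416
  (v6,v7,v2) [+-+] → (-1.2592, -0.0792, 0)–(-0.217606, -0.0792, 1.94389)  len=2.2054
  (v7,v0,v8) [-+-] → (-0.217606, -0.0792, 0)–(-0.0457251, -0.0792, 0)  len=0.1719
  (v7,v8,v2) [--+] → (-0.0457251, -0.0792, 2.18962)–(-0.217606, -0.0792, 1.94389)  len=0.2999
  (v8,v0,v9) [-+-] → (-0.0457251, -0.0792, 0)–(0.0139662, -0.0792, 0)  len=0.0597
  (v8,v9,v2) [--+] → (0.0139662, -0.0792, 2.20896)–(-0.0457251, -0.0792, 2.18962)  len=0.0627
  (v9,v0,v10) [-+-] → (0.0139662, -0.0792, 0)–(0.0943908, -0.0792, 0)  len=0.0804
  (v9,v10,v2) [--+] → (0.0943908, -0.0792, 2.13391)–(0.0139662, -0.0792, 2.20896)  len=0.1100
  (v10,v0,v1) [-++] → (0.0943908, -0.0792, 0)–(1.31117, -0.0792, 0)  len=1.2168
  (v10,v1,v2) [-++] → (1.31117, -0.0792, 0)–(0.0943908, -0.0792, 2.13391)  len=2.4564

Chained into 1 loop(s):
  loop 1: 10 segments, perimeter = 7.7048
Total perimeter = 7.705

loops=1 perimeter=7.705


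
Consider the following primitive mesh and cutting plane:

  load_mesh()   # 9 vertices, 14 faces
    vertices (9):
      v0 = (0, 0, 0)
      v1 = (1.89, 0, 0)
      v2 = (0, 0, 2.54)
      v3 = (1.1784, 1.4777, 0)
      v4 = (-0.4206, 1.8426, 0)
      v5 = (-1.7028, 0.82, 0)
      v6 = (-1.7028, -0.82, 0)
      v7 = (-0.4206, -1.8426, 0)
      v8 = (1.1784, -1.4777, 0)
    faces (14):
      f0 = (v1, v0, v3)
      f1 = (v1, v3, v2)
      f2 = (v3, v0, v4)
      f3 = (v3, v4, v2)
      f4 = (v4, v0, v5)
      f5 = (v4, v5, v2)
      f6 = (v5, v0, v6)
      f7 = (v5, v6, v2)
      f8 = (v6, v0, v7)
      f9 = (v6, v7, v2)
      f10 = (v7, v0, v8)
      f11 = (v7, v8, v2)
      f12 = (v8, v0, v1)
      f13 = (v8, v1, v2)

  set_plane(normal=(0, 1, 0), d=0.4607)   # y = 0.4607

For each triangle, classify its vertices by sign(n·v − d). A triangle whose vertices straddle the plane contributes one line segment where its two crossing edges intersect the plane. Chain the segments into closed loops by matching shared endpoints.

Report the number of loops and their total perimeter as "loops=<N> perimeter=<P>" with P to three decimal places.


Straddling triangles (8 of 14):
  (v1,v0,v3) [--+] → (0.367388, 0.4607, 0)–(1.66815, 0.4607, 0)  len=1.3008
  (v1,v3,v2) [-+-] → (1.66815, 0.4607, 0)–(0.367388, 0.4607, 1.74811)  len=2.1790
  (v3,v0,v4) [+-+] → (0.367388, 0.4607, 0)–(-0.105161, 0.4607, 0)  len=0.4725
  (v3,v4,v2) [++-] → (-0.105161, 0.4607, 1.90493)–(0.367388, 0.4607, 1.74811)  len=0.4979
  (v4,v0,v5) [+-+] → (-0.105161, 0.4607, 0)–(-0.956683, 0.4607, 0)  len=0.8515
  (v4,v5,v2) [++-] → (-0.956683, 0.4607, 1.11295)–(-0.105161, 0.4607, 1.90493)  len=1.1629
  (v5,v0,v6) [+--] → (-0.956683, 0.4607, 0)–(-1.7028, 0.4607, 0)  len=0.7461
  (v5,v6,v2) [+--] → (-1.7028, 0.4607, 0)–(-0.956683, 0.4607, 1.11295)  len=1.3399

Chained into 1 loop(s):
  loop 1: 8 segments, perimeter = 8.5506
Total perimeter = 8.551

loops=1 perimeter=8.551
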